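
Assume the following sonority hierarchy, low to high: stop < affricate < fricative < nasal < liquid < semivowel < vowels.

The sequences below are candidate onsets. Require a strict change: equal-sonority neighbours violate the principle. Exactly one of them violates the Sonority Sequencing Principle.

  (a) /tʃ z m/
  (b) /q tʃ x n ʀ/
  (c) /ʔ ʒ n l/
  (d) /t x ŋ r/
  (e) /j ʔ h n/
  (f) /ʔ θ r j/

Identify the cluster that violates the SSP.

e

(a) sonority 2-3-4: well-formed.
(b) sonority 1-2-3-4-5: well-formed.
(c) sonority 1-3-4-5: well-formed.
(d) sonority 1-3-4-5: well-formed.
(e) sonority 6-1-3-4: ill-formed.
(f) sonority 1-3-5-6: well-formed.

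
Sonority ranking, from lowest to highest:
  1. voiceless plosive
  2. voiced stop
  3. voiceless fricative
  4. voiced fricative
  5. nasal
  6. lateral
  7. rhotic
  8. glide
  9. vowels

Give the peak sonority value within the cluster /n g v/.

5

/n/ is a nasal (sonority 5).
/g/ is a voiced stop (sonority 2).
/v/ is a voiced fricative (sonority 4).
The maximum is 5.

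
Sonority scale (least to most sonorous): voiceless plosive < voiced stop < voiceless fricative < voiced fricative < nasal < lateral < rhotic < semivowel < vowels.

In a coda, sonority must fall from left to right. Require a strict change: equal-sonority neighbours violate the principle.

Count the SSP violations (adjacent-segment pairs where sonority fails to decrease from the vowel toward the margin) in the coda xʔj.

1

/x/ — voiceless fricative, sonority 3.
/ʔ/ — voiceless plosive, sonority 1.
/j/ — semivowel, sonority 8.
/x/→/ʔ/: 3→1 (falls) — ok.
/ʔ/→/j/: 1→8 (does not fall) — violation.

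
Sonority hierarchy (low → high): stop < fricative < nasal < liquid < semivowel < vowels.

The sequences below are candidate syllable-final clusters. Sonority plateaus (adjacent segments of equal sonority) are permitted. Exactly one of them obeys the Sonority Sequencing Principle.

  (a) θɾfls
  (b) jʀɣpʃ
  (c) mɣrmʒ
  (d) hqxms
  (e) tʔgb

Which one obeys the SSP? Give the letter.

e

(a) sonority 2-4-2-4-2: ill-formed.
(b) sonority 5-4-2-1-2: ill-formed.
(c) sonority 3-2-4-3-2: ill-formed.
(d) sonority 2-1-2-3-2: ill-formed.
(e) sonority 1-1-1-1: well-formed.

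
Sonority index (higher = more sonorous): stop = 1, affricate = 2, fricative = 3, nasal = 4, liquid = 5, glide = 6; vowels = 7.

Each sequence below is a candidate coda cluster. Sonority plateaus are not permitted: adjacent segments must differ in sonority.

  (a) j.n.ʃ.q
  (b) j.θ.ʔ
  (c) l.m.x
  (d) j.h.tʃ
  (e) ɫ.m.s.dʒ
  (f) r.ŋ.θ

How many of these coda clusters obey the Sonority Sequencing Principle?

(a) sonority 6-4-3-1: well-formed.
(b) sonority 6-3-1: well-formed.
(c) sonority 5-4-3: well-formed.
(d) sonority 6-3-2: well-formed.
(e) sonority 5-4-3-2: well-formed.
(f) sonority 5-4-3: well-formed.

6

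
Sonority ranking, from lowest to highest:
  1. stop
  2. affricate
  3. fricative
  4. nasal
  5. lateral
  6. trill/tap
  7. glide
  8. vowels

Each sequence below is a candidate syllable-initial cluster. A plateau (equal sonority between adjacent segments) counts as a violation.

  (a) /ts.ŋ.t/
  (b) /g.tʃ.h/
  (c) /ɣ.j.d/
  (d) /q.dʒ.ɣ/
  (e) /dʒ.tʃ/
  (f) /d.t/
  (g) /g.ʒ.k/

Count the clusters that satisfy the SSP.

2

(a) /ts.ŋ.t/: profile 2-4-1 — violates.
(b) /g.tʃ.h/: profile 1-2-3 — obeys.
(c) /ɣ.j.d/: profile 3-7-1 — violates.
(d) /q.dʒ.ɣ/: profile 1-2-3 — obeys.
(e) /dʒ.tʃ/: profile 2-2 — violates.
(f) /d.t/: profile 1-1 — violates.
(g) /g.ʒ.k/: profile 1-3-1 — violates.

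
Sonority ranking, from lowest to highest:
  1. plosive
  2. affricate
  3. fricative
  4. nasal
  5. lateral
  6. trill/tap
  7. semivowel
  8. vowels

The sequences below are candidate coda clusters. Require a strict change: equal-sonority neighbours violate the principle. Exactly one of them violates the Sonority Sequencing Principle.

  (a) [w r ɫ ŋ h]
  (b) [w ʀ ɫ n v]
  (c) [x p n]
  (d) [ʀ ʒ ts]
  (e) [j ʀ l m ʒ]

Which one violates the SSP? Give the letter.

c

(a) sonority 7-6-5-4-3: well-formed.
(b) sonority 7-6-5-4-3: well-formed.
(c) sonority 3-1-4: ill-formed.
(d) sonority 6-3-2: well-formed.
(e) sonority 7-6-5-4-3: well-formed.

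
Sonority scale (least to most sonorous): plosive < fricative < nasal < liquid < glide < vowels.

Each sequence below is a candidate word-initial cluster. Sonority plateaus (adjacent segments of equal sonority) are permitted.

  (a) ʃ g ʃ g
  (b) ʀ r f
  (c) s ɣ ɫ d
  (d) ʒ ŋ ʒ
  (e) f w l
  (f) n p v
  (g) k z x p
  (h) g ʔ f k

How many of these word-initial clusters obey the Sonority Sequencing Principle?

(a) sonority 2-1-2-1: ill-formed.
(b) sonority 4-4-2: ill-formed.
(c) sonority 2-2-4-1: ill-formed.
(d) sonority 2-3-2: ill-formed.
(e) sonority 2-5-4: ill-formed.
(f) sonority 3-1-2: ill-formed.
(g) sonority 1-2-2-1: ill-formed.
(h) sonority 1-1-2-1: ill-formed.

0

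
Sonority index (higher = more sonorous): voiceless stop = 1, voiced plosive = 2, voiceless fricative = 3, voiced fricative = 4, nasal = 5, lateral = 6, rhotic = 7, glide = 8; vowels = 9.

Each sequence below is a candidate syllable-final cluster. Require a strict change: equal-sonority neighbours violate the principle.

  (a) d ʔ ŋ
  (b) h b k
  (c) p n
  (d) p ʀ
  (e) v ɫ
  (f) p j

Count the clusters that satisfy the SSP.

1

(a) 2-1-5 → violates
(b) 3-2-1 → obeys
(c) 1-5 → violates
(d) 1-7 → violates
(e) 4-6 → violates
(f) 1-8 → violates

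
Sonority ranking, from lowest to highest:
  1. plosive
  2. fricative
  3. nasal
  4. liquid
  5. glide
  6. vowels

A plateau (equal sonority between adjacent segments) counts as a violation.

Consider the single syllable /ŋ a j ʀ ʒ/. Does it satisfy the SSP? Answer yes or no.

Onset: /ŋ/ is a nasal (sonority 3); then the nucleus /a/ (sonority 6).
Onset profile 3-6 — rises to the nucleus.
Coda: /j/ is a glide (sonority 5), /ʀ/ is a liquid (sonority 4), /ʒ/ is a fricative (sonority 2).
Coda profile 6-5-4-2 — falls from the nucleus.

yes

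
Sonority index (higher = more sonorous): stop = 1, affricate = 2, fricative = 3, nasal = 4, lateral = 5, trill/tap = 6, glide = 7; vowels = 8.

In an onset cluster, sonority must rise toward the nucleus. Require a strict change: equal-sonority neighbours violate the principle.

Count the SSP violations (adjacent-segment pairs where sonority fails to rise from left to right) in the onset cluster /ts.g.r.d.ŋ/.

/ts/ — affricate, sonority 2.
/g/ — stop, sonority 1.
/r/ — trill/tap, sonority 6.
/d/ — stop, sonority 1.
/ŋ/ — nasal, sonority 4.
/ts/→/g/: 2→1 (does not rise) — violation.
/g/→/r/: 1→6 (rises) — ok.
/r/→/d/: 6→1 (does not rise) — violation.
/d/→/ŋ/: 1→4 (rises) — ok.

2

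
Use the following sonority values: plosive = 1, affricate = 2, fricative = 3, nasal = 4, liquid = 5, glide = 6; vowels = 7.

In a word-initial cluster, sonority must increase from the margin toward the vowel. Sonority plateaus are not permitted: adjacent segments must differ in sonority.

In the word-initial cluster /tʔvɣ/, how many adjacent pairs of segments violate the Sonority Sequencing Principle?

/t/: plosive = 1.
/ʔ/: plosive = 1.
/v/: fricative = 3.
/ɣ/: fricative = 3.
/t/→/ʔ/: 1→1 (plateau) — violation.
/ʔ/→/v/: 1→3 (rises) — ok.
/v/→/ɣ/: 3→3 (plateau) — violation.

2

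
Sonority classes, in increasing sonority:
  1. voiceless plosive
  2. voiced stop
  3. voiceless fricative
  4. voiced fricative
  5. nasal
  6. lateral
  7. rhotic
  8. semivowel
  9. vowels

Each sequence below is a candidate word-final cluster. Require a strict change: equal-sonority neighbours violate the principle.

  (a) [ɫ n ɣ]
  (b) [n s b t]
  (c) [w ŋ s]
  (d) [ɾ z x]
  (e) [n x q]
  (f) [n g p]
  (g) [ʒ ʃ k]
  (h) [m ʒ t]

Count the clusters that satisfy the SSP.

(a) 6-5-4 → obeys
(b) 5-3-2-1 → obeys
(c) 8-5-3 → obeys
(d) 7-4-3 → obeys
(e) 5-3-1 → obeys
(f) 5-2-1 → obeys
(g) 4-3-1 → obeys
(h) 5-4-1 → obeys

8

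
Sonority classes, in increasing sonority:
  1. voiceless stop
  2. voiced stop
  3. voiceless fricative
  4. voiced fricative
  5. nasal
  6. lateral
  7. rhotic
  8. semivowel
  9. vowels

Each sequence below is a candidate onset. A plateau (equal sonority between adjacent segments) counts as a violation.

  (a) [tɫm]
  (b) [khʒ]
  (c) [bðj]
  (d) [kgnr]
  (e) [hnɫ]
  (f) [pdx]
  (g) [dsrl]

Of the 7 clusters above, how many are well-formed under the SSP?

5

(a) [tɫm]: profile 1-6-5 — violates.
(b) [khʒ]: profile 1-3-4 — obeys.
(c) [bðj]: profile 2-4-8 — obeys.
(d) [kgnr]: profile 1-2-5-7 — obeys.
(e) [hnɫ]: profile 3-5-6 — obeys.
(f) [pdx]: profile 1-2-3 — obeys.
(g) [dsrl]: profile 2-3-7-6 — violates.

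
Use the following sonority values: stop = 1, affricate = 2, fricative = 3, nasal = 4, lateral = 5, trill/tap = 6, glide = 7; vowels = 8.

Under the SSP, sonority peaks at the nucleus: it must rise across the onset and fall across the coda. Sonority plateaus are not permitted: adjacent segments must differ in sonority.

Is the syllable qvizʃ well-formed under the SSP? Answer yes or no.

no

Onset: /q/ is a stop (sonority 1), /v/ is a fricative (sonority 3); then the nucleus /i/ (sonority 8).
Onset profile 1-3-8 — rises to the nucleus.
Coda: /z/ is a fricative (sonority 3), /ʃ/ is a fricative (sonority 3).
Coda profile 8-3-3 — does not strictly fall throughout.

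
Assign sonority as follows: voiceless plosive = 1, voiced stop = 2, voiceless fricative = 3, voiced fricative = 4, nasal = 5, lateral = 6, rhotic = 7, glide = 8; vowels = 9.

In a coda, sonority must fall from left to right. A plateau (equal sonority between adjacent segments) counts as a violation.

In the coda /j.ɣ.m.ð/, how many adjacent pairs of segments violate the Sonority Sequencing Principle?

/j/ — glide, sonority 8.
/ɣ/ — voiced fricative, sonority 4.
/m/ — nasal, sonority 5.
/ð/ — voiced fricative, sonority 4.
/j/→/ɣ/: 8→4 (falls) — ok.
/ɣ/→/m/: 4→5 (does not fall) — violation.
/m/→/ð/: 5→4 (falls) — ok.

1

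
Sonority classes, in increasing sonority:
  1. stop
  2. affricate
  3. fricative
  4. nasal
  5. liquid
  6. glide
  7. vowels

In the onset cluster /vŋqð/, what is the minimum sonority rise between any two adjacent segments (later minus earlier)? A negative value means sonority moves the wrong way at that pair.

/v/ is a fricative (sonority 3).
/ŋ/ is a nasal (sonority 4).
/q/ is a stop (sonority 1).
/ð/ is a fricative (sonority 3).
/v/→/ŋ/: change +1.
/ŋ/→/q/: change -3.
/q/→/ð/: change +2.
Minimum = -3.

-3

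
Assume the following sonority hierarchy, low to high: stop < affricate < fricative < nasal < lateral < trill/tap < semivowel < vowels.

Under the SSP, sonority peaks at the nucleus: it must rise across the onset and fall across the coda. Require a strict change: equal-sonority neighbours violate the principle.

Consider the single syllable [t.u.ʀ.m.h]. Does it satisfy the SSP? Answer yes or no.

Onset: /t/ is a stop (sonority 1); then the nucleus /u/ (sonority 8).
Onset profile 1-8 — rises to the nucleus.
Coda: /ʀ/ is a trill/tap (sonority 6), /m/ is a nasal (sonority 4), /h/ is a fricative (sonority 3).
Coda profile 8-6-4-3 — falls from the nucleus.

yes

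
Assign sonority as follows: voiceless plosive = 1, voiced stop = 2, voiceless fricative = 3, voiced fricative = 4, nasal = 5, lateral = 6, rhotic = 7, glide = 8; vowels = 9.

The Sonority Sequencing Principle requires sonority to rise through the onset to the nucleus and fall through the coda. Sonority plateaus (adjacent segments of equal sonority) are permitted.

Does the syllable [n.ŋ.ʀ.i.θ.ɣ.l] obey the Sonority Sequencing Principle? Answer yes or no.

no

Onset: /n/ is a nasal (sonority 5), /ŋ/ is a nasal (sonority 5), /ʀ/ is a rhotic (sonority 7); then the nucleus /i/ (sonority 9).
Onset profile 5-5-7-9 — rises to the nucleus.
Coda: /θ/ is a voiceless fricative (sonority 3), /ɣ/ is a voiced fricative (sonority 4), /l/ is a lateral (sonority 6).
Coda profile 9-3-4-6 — does not fall throughout.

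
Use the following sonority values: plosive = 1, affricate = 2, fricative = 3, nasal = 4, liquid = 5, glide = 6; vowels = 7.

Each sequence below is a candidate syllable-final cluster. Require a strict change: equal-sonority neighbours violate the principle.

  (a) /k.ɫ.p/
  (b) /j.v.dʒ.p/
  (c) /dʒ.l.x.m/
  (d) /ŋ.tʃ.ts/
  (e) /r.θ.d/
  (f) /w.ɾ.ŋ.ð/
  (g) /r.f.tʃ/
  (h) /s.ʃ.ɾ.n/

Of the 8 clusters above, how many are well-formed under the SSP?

(a) 1-5-1 → violates
(b) 6-3-2-1 → obeys
(c) 2-5-3-4 → violates
(d) 4-2-2 → violates
(e) 5-3-1 → obeys
(f) 6-5-4-3 → obeys
(g) 5-3-2 → obeys
(h) 3-3-5-4 → violates

4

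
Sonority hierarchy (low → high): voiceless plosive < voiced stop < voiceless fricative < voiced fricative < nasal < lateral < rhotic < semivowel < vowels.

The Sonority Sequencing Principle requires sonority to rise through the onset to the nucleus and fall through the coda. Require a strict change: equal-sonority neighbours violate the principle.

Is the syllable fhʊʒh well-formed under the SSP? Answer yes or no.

Onset: /f/ is a voiceless fricative (sonority 3), /h/ is a voiceless fricative (sonority 3); then the nucleus /ʊ/ (sonority 9).
Onset profile 3-3-9 — does not strictly rise throughout.
Coda: /ʒ/ is a voiced fricative (sonority 4), /h/ is a voiceless fricative (sonority 3).
Coda profile 9-4-3 — falls from the nucleus.

no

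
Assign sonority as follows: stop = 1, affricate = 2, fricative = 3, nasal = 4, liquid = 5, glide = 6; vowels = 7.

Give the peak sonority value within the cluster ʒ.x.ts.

/ʒ/ is a fricative (sonority 3).
/x/ is a fricative (sonority 3).
/ts/ is an affricate (sonority 2).
The maximum is 3.

3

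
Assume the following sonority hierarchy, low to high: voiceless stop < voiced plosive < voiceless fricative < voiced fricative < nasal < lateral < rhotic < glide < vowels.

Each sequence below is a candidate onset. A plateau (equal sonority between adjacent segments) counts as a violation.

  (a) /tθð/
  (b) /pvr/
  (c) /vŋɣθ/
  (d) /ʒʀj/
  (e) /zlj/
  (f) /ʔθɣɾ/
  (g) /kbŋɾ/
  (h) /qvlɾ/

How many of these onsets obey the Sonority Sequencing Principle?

7

(a) /tθð/: profile 1-3-4 — obeys.
(b) /pvr/: profile 1-4-7 — obeys.
(c) /vŋɣθ/: profile 4-5-4-3 — violates.
(d) /ʒʀj/: profile 4-7-8 — obeys.
(e) /zlj/: profile 4-6-8 — obeys.
(f) /ʔθɣɾ/: profile 1-3-4-7 — obeys.
(g) /kbŋɾ/: profile 1-2-5-7 — obeys.
(h) /qvlɾ/: profile 1-4-6-7 — obeys.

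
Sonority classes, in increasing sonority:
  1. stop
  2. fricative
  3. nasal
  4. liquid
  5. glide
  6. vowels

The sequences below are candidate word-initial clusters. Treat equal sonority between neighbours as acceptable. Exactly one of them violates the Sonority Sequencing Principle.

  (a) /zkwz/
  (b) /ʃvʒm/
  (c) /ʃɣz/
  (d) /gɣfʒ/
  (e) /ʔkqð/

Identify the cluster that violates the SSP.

(a) sonority 2-1-5-2: ill-formed.
(b) sonority 2-2-2-3: well-formed.
(c) sonority 2-2-2: well-formed.
(d) sonority 1-2-2-2: well-formed.
(e) sonority 1-1-1-2: well-formed.

a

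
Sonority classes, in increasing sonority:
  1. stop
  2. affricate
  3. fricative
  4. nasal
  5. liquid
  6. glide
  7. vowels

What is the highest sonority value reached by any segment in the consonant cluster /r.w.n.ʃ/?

6

/r/: liquid = 5.
/w/: glide = 6.
/n/: nasal = 4.
/ʃ/: fricative = 3.
The maximum is 6.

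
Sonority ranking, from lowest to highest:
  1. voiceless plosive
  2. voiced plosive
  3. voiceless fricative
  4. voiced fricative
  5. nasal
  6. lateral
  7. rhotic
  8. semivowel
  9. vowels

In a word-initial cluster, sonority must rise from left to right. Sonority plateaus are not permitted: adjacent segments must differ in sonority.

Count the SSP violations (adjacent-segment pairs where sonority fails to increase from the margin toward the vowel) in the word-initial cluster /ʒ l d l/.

/ʒ/ is a voiced fricative (sonority 4).
/l/ is a lateral (sonority 6).
/d/ is a voiced plosive (sonority 2).
/l/ is a lateral (sonority 6).
/ʒ/→/l/: 4→6 (rises) — ok.
/l/→/d/: 6→2 (does not rise) — violation.
/d/→/l/: 2→6 (rises) — ok.

1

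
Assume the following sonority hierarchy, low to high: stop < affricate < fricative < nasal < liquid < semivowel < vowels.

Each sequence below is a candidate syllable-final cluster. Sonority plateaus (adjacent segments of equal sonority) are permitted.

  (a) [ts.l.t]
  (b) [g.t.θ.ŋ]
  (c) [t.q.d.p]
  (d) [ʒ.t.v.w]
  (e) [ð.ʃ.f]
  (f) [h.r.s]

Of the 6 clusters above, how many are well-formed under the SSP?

2

(a) 2-5-1 → violates
(b) 1-1-3-4 → violates
(c) 1-1-1-1 → obeys
(d) 3-1-3-6 → violates
(e) 3-3-3 → obeys
(f) 3-5-3 → violates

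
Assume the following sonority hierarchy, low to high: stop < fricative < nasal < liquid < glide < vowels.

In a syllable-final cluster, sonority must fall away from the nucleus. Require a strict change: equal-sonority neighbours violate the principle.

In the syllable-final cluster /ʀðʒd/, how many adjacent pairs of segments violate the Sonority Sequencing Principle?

1

/ʀ/ is a liquid (sonority 4).
/ð/ is a fricative (sonority 2).
/ʒ/ is a fricative (sonority 2).
/d/ is a stop (sonority 1).
/ʀ/→/ð/: 4→2 (falls) — ok.
/ð/→/ʒ/: 2→2 (plateau) — violation.
/ʒ/→/d/: 2→1 (falls) — ok.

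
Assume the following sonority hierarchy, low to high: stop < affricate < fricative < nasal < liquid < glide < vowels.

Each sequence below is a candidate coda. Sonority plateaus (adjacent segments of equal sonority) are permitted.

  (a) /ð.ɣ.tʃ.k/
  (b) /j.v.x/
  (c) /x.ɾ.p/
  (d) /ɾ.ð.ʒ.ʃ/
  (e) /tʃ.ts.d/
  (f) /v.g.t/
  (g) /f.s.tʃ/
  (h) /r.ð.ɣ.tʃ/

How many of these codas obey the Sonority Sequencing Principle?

7

(a) 3-3-2-1 → obeys
(b) 6-3-3 → obeys
(c) 3-5-1 → violates
(d) 5-3-3-3 → obeys
(e) 2-2-1 → obeys
(f) 3-1-1 → obeys
(g) 3-3-2 → obeys
(h) 5-3-3-2 → obeys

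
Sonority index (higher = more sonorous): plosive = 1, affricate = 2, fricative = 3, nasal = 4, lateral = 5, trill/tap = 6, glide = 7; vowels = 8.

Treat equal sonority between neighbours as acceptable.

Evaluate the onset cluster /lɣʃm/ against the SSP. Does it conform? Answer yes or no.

no

/l/ — lateral, sonority 5.
/ɣ/ — fricative, sonority 3.
/ʃ/ — fricative, sonority 3.
/m/ — nasal, sonority 4.
The profile is 5-3-3-4. Between /l/ (5) and /ɣ/ (3) sonority does not rise, so the cluster violates the SSP.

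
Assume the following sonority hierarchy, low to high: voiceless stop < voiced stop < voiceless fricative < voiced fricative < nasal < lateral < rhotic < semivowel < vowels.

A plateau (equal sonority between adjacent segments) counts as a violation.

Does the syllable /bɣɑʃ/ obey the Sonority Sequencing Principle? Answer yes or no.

Onset: /b/ is a voiced stop (sonority 2), /ɣ/ is a voiced fricative (sonority 4); then the nucleus /ɑ/ (sonority 9).
Onset profile 2-4-9 — rises to the nucleus.
Coda: /ʃ/ is a voiceless fricative (sonority 3).
Coda profile 9-3 — falls from the nucleus.

yes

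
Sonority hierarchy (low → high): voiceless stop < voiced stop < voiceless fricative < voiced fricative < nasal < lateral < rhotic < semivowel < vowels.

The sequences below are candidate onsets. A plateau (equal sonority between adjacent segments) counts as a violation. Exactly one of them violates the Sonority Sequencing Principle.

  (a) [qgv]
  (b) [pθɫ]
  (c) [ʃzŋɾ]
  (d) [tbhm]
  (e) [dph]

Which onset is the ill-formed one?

e

(a) [qgv]: profile 1-2-4 — obeys.
(b) [pθɫ]: profile 1-3-6 — obeys.
(c) [ʃzŋɾ]: profile 3-4-5-7 — obeys.
(d) [tbhm]: profile 1-2-3-5 — obeys.
(e) [dph]: profile 2-1-3 — violates.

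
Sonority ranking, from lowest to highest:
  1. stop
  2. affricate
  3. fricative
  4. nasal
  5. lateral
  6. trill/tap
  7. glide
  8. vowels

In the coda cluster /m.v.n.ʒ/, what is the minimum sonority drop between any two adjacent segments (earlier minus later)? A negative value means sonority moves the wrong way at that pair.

-1

/m/ is a nasal (sonority 4).
/v/ is a fricative (sonority 3).
/n/ is a nasal (sonority 4).
/ʒ/ is a fricative (sonority 3).
/m/→/v/: change +1.
/v/→/n/: change -1.
/n/→/ʒ/: change +1.
Minimum = -1.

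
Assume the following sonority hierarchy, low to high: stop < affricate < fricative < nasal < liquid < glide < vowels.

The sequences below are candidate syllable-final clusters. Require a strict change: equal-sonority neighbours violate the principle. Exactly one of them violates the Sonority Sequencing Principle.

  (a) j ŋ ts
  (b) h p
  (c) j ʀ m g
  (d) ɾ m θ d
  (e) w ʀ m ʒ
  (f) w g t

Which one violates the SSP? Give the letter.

(a) j ŋ ts: profile 6-4-2 — obeys.
(b) h p: profile 3-1 — obeys.
(c) j ʀ m g: profile 6-5-4-1 — obeys.
(d) ɾ m θ d: profile 5-4-3-1 — obeys.
(e) w ʀ m ʒ: profile 6-5-4-3 — obeys.
(f) w g t: profile 6-1-1 — violates.

f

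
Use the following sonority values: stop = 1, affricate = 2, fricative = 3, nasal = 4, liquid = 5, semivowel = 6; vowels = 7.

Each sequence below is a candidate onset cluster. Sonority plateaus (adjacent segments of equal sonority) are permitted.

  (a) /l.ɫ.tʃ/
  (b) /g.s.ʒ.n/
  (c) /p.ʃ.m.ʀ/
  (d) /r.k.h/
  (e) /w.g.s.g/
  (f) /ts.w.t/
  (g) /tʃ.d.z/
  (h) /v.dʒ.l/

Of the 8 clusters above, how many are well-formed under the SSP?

(a) 5-5-2 → violates
(b) 1-3-3-4 → obeys
(c) 1-3-4-5 → obeys
(d) 5-1-3 → violates
(e) 6-1-3-1 → violates
(f) 2-6-1 → violates
(g) 2-1-3 → violates
(h) 3-2-5 → violates

2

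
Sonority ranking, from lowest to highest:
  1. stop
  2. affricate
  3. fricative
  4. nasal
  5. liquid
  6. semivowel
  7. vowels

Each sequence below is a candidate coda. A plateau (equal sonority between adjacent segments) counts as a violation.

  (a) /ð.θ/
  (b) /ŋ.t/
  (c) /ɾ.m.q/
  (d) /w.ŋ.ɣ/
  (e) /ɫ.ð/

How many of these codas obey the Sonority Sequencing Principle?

(a) /ð.θ/: profile 3-3 — violates.
(b) /ŋ.t/: profile 4-1 — obeys.
(c) /ɾ.m.q/: profile 5-4-1 — obeys.
(d) /w.ŋ.ɣ/: profile 6-4-3 — obeys.
(e) /ɫ.ð/: profile 5-3 — obeys.

4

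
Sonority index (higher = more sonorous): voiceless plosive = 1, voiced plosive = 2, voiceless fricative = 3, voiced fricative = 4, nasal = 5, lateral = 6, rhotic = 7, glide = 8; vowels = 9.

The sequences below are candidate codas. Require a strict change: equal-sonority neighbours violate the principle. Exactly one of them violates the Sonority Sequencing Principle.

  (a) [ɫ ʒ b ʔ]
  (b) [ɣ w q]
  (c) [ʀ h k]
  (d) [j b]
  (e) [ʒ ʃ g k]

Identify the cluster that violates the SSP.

b

(a) 6-4-2-1 → obeys
(b) 4-8-1 → violates
(c) 7-3-1 → obeys
(d) 8-2 → obeys
(e) 4-3-2-1 → obeys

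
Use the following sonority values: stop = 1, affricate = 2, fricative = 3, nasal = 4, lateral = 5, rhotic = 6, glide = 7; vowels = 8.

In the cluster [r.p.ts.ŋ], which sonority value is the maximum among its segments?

6

/r/: rhotic = 6.
/p/: stop = 1.
/ts/: affricate = 2.
/ŋ/: nasal = 4.
The maximum is 6.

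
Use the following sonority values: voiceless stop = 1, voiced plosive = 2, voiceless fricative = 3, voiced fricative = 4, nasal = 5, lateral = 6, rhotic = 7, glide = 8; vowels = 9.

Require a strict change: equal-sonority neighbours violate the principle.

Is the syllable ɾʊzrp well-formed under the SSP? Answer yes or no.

no

Onset: /ɾ/ is a rhotic (sonority 7); then the nucleus /ʊ/ (sonority 9).
Onset profile 7-9 — rises to the nucleus.
Coda: /z/ is a voiced fricative (sonority 4), /r/ is a rhotic (sonority 7), /p/ is a voiceless stop (sonority 1).
Coda profile 9-4-7-1 — does not strictly fall throughout.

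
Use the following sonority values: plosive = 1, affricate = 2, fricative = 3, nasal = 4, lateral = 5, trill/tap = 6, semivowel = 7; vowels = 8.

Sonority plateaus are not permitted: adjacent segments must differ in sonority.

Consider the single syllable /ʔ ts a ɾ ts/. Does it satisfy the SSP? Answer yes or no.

Onset: /ʔ/ is a plosive (sonority 1), /ts/ is an affricate (sonority 2); then the nucleus /a/ (sonority 8).
Onset profile 1-2-8 — rises to the nucleus.
Coda: /ɾ/ is a trill/tap (sonority 6), /ts/ is an affricate (sonority 2).
Coda profile 8-6-2 — falls from the nucleus.

yes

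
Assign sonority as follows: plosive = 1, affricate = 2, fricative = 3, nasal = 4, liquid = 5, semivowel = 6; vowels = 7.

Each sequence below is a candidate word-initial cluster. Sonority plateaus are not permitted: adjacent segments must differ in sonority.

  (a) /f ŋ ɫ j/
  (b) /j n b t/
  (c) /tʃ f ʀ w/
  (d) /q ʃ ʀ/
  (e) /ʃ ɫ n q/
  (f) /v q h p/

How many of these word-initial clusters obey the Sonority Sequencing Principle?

3

(a) sonority 3-4-5-6: well-formed.
(b) sonority 6-4-1-1: ill-formed.
(c) sonority 2-3-5-6: well-formed.
(d) sonority 1-3-5: well-formed.
(e) sonority 3-5-4-1: ill-formed.
(f) sonority 3-1-3-1: ill-formed.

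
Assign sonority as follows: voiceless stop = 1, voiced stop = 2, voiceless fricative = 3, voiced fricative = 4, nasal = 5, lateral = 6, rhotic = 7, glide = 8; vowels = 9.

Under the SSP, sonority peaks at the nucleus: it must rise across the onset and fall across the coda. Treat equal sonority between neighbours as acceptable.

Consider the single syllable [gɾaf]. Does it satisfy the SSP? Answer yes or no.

yes

Onset: /g/ is a voiced stop (sonority 2), /ɾ/ is a rhotic (sonority 7); then the nucleus /a/ (sonority 9).
Onset profile 2-7-9 — rises to the nucleus.
Coda: /f/ is a voiceless fricative (sonority 3).
Coda profile 9-3 — falls from the nucleus.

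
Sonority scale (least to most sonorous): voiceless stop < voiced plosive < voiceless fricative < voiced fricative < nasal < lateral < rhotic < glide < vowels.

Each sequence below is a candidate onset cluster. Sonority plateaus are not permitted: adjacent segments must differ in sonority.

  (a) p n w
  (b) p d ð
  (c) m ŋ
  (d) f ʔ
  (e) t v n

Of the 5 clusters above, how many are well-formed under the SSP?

(a) 1-5-8 → obeys
(b) 1-2-4 → obeys
(c) 5-5 → violates
(d) 3-1 → violates
(e) 1-4-5 → obeys

3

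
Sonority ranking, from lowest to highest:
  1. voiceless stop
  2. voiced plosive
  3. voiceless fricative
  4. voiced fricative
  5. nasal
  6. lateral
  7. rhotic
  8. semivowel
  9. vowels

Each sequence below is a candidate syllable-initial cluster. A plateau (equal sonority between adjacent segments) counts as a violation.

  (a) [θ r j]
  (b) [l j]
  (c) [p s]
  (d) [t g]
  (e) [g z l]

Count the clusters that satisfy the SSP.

5

(a) [θ r j]: profile 3-7-8 — obeys.
(b) [l j]: profile 6-8 — obeys.
(c) [p s]: profile 1-3 — obeys.
(d) [t g]: profile 1-2 — obeys.
(e) [g z l]: profile 2-4-6 — obeys.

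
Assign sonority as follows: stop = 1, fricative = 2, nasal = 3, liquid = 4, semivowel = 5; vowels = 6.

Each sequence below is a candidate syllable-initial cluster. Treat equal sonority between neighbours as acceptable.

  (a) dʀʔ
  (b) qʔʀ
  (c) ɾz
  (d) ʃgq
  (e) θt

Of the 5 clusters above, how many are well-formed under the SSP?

(a) 1-4-1 → violates
(b) 1-1-4 → obeys
(c) 4-2 → violates
(d) 2-1-1 → violates
(e) 2-1 → violates

1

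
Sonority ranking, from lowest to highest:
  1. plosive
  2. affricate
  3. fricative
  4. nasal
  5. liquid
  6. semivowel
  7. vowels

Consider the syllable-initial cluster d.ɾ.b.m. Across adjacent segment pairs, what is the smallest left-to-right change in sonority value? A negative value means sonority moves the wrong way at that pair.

-4

/d/: plosive = 1.
/ɾ/: liquid = 5.
/b/: plosive = 1.
/m/: nasal = 4.
/d/→/ɾ/: change +4.
/ɾ/→/b/: change -4.
/b/→/m/: change +3.
Minimum = -4.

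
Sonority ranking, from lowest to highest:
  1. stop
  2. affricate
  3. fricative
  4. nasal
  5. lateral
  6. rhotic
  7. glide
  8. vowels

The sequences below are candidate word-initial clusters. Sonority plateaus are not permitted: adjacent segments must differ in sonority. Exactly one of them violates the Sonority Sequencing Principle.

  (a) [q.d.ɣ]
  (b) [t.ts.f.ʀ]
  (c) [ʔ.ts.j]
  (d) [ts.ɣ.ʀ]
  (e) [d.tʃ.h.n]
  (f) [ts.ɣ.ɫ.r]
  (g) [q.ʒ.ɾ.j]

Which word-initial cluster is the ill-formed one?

a

(a) 1-1-3 → violates
(b) 1-2-3-6 → obeys
(c) 1-2-7 → obeys
(d) 2-3-6 → obeys
(e) 1-2-3-4 → obeys
(f) 2-3-5-6 → obeys
(g) 1-3-6-7 → obeys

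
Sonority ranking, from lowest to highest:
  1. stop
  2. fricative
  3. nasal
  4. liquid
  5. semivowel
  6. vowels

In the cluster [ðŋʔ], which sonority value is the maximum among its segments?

3

/ð/ is a fricative (sonority 2).
/ŋ/ is a nasal (sonority 3).
/ʔ/ is a stop (sonority 1).
The maximum is 3.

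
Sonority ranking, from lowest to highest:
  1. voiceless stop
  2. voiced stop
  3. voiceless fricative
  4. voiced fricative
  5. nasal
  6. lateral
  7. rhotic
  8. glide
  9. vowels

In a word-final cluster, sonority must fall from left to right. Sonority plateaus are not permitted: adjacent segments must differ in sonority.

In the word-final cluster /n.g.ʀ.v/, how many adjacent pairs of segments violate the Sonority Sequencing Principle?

1

/n/: nasal = 5.
/g/: voiced stop = 2.
/ʀ/: rhotic = 7.
/v/: voiced fricative = 4.
/n/→/g/: 5→2 (falls) — ok.
/g/→/ʀ/: 2→7 (does not fall) — violation.
/ʀ/→/v/: 7→4 (falls) — ok.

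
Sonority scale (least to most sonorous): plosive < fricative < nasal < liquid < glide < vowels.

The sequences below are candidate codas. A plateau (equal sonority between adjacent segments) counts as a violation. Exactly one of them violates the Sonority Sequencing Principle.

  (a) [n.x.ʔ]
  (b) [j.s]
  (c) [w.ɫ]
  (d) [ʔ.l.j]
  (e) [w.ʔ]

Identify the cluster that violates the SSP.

(a) [n.x.ʔ]: profile 3-2-1 — obeys.
(b) [j.s]: profile 5-2 — obeys.
(c) [w.ɫ]: profile 5-4 — obeys.
(d) [ʔ.l.j]: profile 1-4-5 — violates.
(e) [w.ʔ]: profile 5-1 — obeys.

d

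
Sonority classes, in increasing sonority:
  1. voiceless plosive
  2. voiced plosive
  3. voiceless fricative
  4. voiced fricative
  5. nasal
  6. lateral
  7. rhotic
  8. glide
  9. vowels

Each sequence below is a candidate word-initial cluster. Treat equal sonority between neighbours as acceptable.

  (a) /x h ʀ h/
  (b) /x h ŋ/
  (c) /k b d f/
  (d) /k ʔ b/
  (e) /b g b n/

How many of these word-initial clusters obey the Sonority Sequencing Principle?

(a) 3-3-7-3 → violates
(b) 3-3-5 → obeys
(c) 1-2-2-3 → obeys
(d) 1-1-2 → obeys
(e) 2-2-2-5 → obeys

4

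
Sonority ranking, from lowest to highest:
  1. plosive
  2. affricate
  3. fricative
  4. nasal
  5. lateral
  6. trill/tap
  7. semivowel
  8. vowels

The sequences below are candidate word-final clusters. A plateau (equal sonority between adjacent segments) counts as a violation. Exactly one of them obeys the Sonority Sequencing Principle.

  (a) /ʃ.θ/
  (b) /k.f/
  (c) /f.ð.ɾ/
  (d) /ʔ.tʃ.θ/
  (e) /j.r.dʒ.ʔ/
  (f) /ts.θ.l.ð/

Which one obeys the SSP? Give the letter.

(a) 3-3 → violates
(b) 1-3 → violates
(c) 3-3-6 → violates
(d) 1-2-3 → violates
(e) 7-6-2-1 → obeys
(f) 2-3-5-3 → violates

e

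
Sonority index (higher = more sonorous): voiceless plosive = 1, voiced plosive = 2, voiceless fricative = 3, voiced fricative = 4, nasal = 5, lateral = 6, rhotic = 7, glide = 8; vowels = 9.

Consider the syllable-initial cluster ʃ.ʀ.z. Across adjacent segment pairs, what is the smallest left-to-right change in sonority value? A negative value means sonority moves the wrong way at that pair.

-3

/ʃ/ — voiceless fricative, sonority 3.
/ʀ/ — rhotic, sonority 7.
/z/ — voiced fricative, sonority 4.
/ʃ/→/ʀ/: change +4.
/ʀ/→/z/: change -3.
Minimum = -3.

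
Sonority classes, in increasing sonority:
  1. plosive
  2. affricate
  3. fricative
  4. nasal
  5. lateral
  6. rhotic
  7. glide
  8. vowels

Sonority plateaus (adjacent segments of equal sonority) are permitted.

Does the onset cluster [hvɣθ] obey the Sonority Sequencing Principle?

/h/ — fricative, sonority 3.
/v/ — fricative, sonority 3.
/ɣ/ — fricative, sonority 3.
/θ/ — fricative, sonority 3.
The profile 3-3-3-3 is non-decreasing (plateaus allowed), so the onset cluster satisfies the SSP.

yes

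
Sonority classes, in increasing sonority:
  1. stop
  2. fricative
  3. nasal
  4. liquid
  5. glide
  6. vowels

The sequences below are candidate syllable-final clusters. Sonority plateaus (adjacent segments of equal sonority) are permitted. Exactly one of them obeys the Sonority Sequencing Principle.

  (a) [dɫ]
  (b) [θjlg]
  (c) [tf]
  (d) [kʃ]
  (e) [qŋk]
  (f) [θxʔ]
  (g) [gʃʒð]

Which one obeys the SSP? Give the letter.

f

(a) sonority 1-4: ill-formed.
(b) sonority 2-5-4-1: ill-formed.
(c) sonority 1-2: ill-formed.
(d) sonority 1-2: ill-formed.
(e) sonority 1-3-1: ill-formed.
(f) sonority 2-2-1: well-formed.
(g) sonority 1-2-2-2: ill-formed.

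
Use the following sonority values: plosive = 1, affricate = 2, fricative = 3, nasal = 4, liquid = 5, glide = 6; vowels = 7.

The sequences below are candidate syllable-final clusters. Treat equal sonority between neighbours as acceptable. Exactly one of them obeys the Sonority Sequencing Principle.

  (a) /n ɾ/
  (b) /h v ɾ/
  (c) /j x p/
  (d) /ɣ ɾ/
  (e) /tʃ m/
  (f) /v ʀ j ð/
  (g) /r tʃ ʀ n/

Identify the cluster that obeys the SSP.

c

(a) 4-5 → violates
(b) 3-3-5 → violates
(c) 6-3-1 → obeys
(d) 3-5 → violates
(e) 2-4 → violates
(f) 3-5-6-3 → violates
(g) 5-2-5-4 → violates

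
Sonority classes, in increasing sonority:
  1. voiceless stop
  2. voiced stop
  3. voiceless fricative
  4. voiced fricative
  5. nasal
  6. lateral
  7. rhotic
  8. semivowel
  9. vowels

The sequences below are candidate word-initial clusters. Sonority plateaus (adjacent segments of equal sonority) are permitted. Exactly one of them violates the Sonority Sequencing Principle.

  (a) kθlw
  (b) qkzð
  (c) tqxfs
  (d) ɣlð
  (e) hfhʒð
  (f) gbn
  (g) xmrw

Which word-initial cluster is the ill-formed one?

d

(a) kθlw: profile 1-3-6-8 — obeys.
(b) qkzð: profile 1-1-4-4 — obeys.
(c) tqxfs: profile 1-1-3-3-3 — obeys.
(d) ɣlð: profile 4-6-4 — violates.
(e) hfhʒð: profile 3-3-3-4-4 — obeys.
(f) gbn: profile 2-2-5 — obeys.
(g) xmrw: profile 3-5-7-8 — obeys.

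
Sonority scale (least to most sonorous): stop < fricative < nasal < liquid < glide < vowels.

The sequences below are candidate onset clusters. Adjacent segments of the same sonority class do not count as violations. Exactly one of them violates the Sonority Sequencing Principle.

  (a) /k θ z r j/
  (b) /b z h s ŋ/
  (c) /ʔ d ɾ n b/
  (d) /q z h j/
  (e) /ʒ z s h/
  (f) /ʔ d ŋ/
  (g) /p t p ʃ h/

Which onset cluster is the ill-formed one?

(a) /k θ z r j/: profile 1-2-2-4-5 — obeys.
(b) /b z h s ŋ/: profile 1-2-2-2-3 — obeys.
(c) /ʔ d ɾ n b/: profile 1-1-4-3-1 — violates.
(d) /q z h j/: profile 1-2-2-5 — obeys.
(e) /ʒ z s h/: profile 2-2-2-2 — obeys.
(f) /ʔ d ŋ/: profile 1-1-3 — obeys.
(g) /p t p ʃ h/: profile 1-1-1-2-2 — obeys.

c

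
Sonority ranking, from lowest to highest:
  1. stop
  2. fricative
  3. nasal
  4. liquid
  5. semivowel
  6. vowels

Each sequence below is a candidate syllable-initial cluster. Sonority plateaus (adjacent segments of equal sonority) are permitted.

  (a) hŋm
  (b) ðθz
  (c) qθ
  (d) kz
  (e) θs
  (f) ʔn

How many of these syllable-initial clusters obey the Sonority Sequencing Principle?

6

(a) hŋm: profile 2-3-3 — obeys.
(b) ðθz: profile 2-2-2 — obeys.
(c) qθ: profile 1-2 — obeys.
(d) kz: profile 1-2 — obeys.
(e) θs: profile 2-2 — obeys.
(f) ʔn: profile 1-3 — obeys.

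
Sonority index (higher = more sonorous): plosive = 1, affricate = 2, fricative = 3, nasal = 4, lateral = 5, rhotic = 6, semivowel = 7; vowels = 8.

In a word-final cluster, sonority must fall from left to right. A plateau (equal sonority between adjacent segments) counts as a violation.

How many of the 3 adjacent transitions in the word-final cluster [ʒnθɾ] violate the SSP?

/ʒ/: fricative = 3.
/n/: nasal = 4.
/θ/: fricative = 3.
/ɾ/: rhotic = 6.
/ʒ/→/n/: 3→4 (does not fall) — violation.
/n/→/θ/: 4→3 (falls) — ok.
/θ/→/ɾ/: 3→6 (does not fall) — violation.

2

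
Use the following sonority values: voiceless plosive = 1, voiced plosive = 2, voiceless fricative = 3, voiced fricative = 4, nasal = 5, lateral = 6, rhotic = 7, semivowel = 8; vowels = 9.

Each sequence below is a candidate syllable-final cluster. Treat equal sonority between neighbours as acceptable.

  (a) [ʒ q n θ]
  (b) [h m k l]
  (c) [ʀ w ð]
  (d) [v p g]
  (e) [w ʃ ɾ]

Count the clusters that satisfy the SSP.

(a) sonority 4-1-5-3: ill-formed.
(b) sonority 3-5-1-6: ill-formed.
(c) sonority 7-8-4: ill-formed.
(d) sonority 4-1-2: ill-formed.
(e) sonority 8-3-7: ill-formed.

0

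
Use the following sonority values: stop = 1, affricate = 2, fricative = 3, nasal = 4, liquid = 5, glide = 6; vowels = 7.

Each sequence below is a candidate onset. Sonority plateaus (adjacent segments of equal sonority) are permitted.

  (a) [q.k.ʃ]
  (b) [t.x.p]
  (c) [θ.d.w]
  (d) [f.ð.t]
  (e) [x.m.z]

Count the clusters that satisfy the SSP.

(a) [q.k.ʃ]: profile 1-1-3 — obeys.
(b) [t.x.p]: profile 1-3-1 — violates.
(c) [θ.d.w]: profile 3-1-6 — violates.
(d) [f.ð.t]: profile 3-3-1 — violates.
(e) [x.m.z]: profile 3-4-3 — violates.

1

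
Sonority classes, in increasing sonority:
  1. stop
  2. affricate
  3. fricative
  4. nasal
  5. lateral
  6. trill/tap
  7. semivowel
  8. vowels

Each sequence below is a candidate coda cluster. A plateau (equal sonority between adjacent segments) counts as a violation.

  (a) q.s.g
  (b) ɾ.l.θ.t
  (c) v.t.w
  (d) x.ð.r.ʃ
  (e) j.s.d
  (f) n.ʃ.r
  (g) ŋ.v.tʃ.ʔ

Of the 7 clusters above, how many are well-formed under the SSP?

3

(a) q.s.g: profile 1-3-1 — violates.
(b) ɾ.l.θ.t: profile 6-5-3-1 — obeys.
(c) v.t.w: profile 3-1-7 — violates.
(d) x.ð.r.ʃ: profile 3-3-6-3 — violates.
(e) j.s.d: profile 7-3-1 — obeys.
(f) n.ʃ.r: profile 4-3-6 — violates.
(g) ŋ.v.tʃ.ʔ: profile 4-3-2-1 — obeys.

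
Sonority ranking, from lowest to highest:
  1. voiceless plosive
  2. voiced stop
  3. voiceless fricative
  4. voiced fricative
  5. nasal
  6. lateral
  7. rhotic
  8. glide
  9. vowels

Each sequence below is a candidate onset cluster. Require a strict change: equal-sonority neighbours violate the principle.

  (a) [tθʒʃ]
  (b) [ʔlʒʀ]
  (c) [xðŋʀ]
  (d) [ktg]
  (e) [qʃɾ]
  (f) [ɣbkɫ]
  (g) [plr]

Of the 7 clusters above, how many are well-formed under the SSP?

(a) [tθʒʃ]: profile 1-3-4-3 — violates.
(b) [ʔlʒʀ]: profile 1-6-4-7 — violates.
(c) [xðŋʀ]: profile 3-4-5-7 — obeys.
(d) [ktg]: profile 1-1-2 — violates.
(e) [qʃɾ]: profile 1-3-7 — obeys.
(f) [ɣbkɫ]: profile 4-2-1-6 — violates.
(g) [plr]: profile 1-6-7 — obeys.

3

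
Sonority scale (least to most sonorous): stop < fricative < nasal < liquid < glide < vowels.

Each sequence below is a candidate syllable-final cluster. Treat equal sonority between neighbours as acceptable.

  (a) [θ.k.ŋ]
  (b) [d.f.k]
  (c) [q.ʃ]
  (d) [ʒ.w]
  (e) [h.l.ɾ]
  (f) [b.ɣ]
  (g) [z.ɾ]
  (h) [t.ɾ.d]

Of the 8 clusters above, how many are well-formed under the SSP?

0

(a) 2-1-3 → violates
(b) 1-2-1 → violates
(c) 1-2 → violates
(d) 2-5 → violates
(e) 2-4-4 → violates
(f) 1-2 → violates
(g) 2-4 → violates
(h) 1-4-1 → violates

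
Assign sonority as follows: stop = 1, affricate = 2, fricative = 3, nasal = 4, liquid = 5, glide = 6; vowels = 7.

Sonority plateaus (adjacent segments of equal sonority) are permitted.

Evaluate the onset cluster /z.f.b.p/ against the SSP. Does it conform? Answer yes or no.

no

/z/: fricative = 3.
/f/: fricative = 3.
/b/: stop = 1.
/p/: stop = 1.
The profile is 3-3-1-1. Between /f/ (3) and /b/ (1) sonority does not rise, so the cluster violates the SSP.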